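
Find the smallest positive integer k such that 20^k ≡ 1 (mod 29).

7

The order of 20 must divide p − 1 = 28 = 2^2 · 7.
Divisors: 1, 2, 4, 7, 14, 28.
Check each in increasing order: 20^1 ≡ 20;  20^2 ≡ 23;  20^4 ≡ 7;  20^7 ≡ 1.
Smallest exponent giving 1 is 7.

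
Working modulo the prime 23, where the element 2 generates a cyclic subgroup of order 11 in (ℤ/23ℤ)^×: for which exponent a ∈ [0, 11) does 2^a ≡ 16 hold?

4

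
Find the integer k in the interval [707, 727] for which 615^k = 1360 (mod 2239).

721

Compute 615^707 mod 2239 = 1736, then multiply by 615 repeatedly:
  615^707=1736  615^708=1876  615^709=655  615^710=2044  615^711=981
  615^712=1024  615^713=601  615^714=180  615^715=989  615^716=1466
  615^717=1512  615^718=695  615^719=2015  615^720=1058  615^721=1360
Found 1360 at exponent 721.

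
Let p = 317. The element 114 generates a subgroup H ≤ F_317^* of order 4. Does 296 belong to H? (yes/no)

no

296 ∈ ⟨114⟩ iff 296^4 ≡ 1 (mod 317), since |⟨114⟩| = 4.
296^4 mod 317 = 160.
Since 160 ≠ 1, 296 does not lie in the subgroup.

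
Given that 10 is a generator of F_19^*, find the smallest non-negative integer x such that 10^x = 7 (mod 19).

12

Successive powers of 10 modulo 19:
  10^0=1  10^1=10  10^2=5  10^3=12  10^4=6  10^5=3
  10^6=11  10^7=15  10^8=17  10^9=18  10^10=9  10^11=14
  10^12=7
So 10^12 ≡ 7 (mod 19), giving x = 12.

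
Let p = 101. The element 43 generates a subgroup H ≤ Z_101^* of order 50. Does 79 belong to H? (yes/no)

yes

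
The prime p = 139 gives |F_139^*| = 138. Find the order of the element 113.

The order of 113 must divide p − 1 = 138 = 2 · 3 · 23.
Divisors: 1, 2, 3, 6, 23, 46, 69, 138.
Check each in increasing order: 113^1 ≡ 113;  113^2 ≡ 120;  113^3 ≡ 77;  113^6 ≡ 91;  113^23 ≡ 96;  113^46 ≡ 42;  113^69 ≡ 1.
Smallest exponent giving 1 is 69.

69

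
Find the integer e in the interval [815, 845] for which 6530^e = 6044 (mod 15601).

835

Compute 6530^815 mod 15601 = 2272, then multiply by 6530 repeatedly:
  6530^815=2272  6530^816=15210  6530^817=5334  6530^818=9588  6530^819=2827
  6530^820=4327  6530^821=1899  6530^822=13276  6530^823=13124  6530^824=3427
  6530^825=6476  6530^826=9570  6530^827=10095  6530^828=6125  6530^829=10887
  6530^830=13954  6530^831=9780  6530^832=8507  6530^833=11150  6530^834=15234
  6530^835=6044
Found 6044 at exponent 835.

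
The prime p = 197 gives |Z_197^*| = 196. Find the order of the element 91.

The order of 91 must divide p − 1 = 196 = 2^2 · 7^2.
Divisors: 1, 2, 4, 7, 14, 28, 49, 98, 196.
Check each in increasing order: 91^1 ≡ 91;  91^2 ≡ 7;  91^4 ≡ 49;  91^7 ≡ 87;  91^14 ≡ 83;  91^28 ≡ 191;  91^49 ≡ 14;  91^98 ≡ 196;  91^196 ≡ 1.
Smallest exponent giving 1 is 196.

196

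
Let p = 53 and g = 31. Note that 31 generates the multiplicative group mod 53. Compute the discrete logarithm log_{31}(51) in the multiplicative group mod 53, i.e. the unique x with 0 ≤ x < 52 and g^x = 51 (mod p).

Baby-step giant-step with m = ceil(sqrt(52)) = 8.
Baby table (31^j mod 53 for j=0..7):
  0:1  1:31  2:7  3:5  4:49  5:35  6:25  7:33
Giant step factor: 31^(-8) ≡ 10 (mod 53).
Scan 51·10^i mod 53 for i = 0, 1, …:
  i=0: 51   i=1: 33
Match at i=1, j=7: x = 1·8 + 7 = 15.

15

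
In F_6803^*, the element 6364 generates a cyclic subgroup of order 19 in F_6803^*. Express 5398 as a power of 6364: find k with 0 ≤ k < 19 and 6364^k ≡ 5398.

17

Successive powers of 6364 modulo 6803:
  6364^0=1  6364^1=6364  6364^2=2237  6364^3=4392  6364^4=3964  6364^5=1372
  6364^6=3159  6364^7=1011  6364^8=5169  6364^9=3011  6364^10=4756  6364^11=637
  6364^12=6083  6364^13=3142  6364^14=1671  6364^15=1155  6364^16=3180  6364^17=5398
So 6364^17 ≡ 5398 (mod 6803), giving k = 17.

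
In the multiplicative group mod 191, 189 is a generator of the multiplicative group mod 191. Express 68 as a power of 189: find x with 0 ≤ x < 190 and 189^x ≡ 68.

Baby-step giant-step with m = ceil(sqrt(190)) = 14.
Baby table (189^j mod 191 for j=0..13):
  0:1  1:189  2:4  3:183  4:16  5:159  6:64  7:63
  8:65  9:61  10:69  11:53  12:85  13:21
Giant step factor: 189^(-14) ≡ 50 (mod 191).
Scan 68·50^i mod 191 for i = 0, 1, …:
  i=0: 68   i=1: 153   i=2: 10   i=3: 118
  i=4: 170   i=5: 96   i=6: 25   i=7: 104
  i=8: 43   i=9: 49   i=10: 158   i=11: 69
Match at i=11, j=10: x = 11·14 + 10 = 164.

164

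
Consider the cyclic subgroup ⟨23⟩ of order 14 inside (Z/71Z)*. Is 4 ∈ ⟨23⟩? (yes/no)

no

4 ∈ ⟨23⟩ iff 4^14 ≡ 1 (mod 71), since |⟨23⟩| = 14.
4^14 mod 71 = 5.
Since 5 ≠ 1, 4 does not lie in the subgroup.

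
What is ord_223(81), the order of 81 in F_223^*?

111

The order of 81 must divide p − 1 = 222 = 2 · 3 · 37.
Divisors: 1, 2, 3, 6, 37, 74, 111, 222.
Check each in increasing order: 81^1 ≡ 81;  81^2 ≡ 94;  81^3 ≡ 32;  81^6 ≡ 132;  81^37 ≡ 39;  81^74 ≡ 183;  81^111 ≡ 1.
Smallest exponent giving 1 is 111.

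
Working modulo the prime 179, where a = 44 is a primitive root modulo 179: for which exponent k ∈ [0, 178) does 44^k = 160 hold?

Baby-step giant-step with m = ceil(sqrt(178)) = 14.
Baby table (44^j mod 179 for j=0..13):
  0:1  1:44  2:146  3:159  4:15  5:123  6:42  7:58
  8:46  9:55  10:93  11:154  12:153  13:109
Giant step factor: 44^(-14) ≡ 29 (mod 179).
Scan 160·29^i mod 179 for i = 0, 1, …:
  i=0: 160   i=1: 165   i=2: 131   i=3: 40
  i=4: 86   i=5: 167   i=6: 10   i=7: 111
  i=8: 176   i=9: 92   i=10: 162   i=11: 44
Match at i=11, j=1: k = 11·14 + 1 = 155.

155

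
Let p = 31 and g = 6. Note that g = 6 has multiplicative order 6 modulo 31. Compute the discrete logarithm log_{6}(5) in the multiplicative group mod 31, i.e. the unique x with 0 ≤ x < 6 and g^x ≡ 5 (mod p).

2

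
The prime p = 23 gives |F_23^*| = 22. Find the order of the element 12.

11

The order of 12 must divide p − 1 = 22 = 2 · 11.
Divisors: 1, 2, 11, 22.
Check each in increasing order: 12^1 ≡ 12;  12^2 ≡ 6;  12^11 ≡ 1.
Smallest exponent giving 1 is 11.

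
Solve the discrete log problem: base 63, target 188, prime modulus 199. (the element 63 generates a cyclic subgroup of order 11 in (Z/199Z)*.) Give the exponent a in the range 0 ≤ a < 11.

2

Successive powers of 63 modulo 199:
  63^0=1  63^1=63  63^2=188
So 63^2 ≡ 188 (mod 199), giving a = 2.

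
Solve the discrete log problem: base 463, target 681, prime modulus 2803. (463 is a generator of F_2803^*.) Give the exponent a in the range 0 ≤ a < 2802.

Baby-step giant-step with m = ceil(sqrt(2802)) = 53.
Baby table (463^j mod 2803 for j=0..52):
  0:1  1:463  2:1341  3:1420  4:1558  5:983  6:1043  7:793
  8:2769  9:1076  10:2057  11:2174  12:285  13:214  14:977  15:1068
  16:1156  17:2658  18:137  19:1765  20:1522  21:1133  22:418  23:127
  24:2741  25:2127  26:948  27:1656  28:1509  29:720  30:2606  31:1288
  32:2108  33:560  34:1404  35:2559  36:1951  37:747  38:1092  39:1056
  40:1206  41:581  42:2718  43:2690  44:938  45:2632  46:2114  47:535
  48:1041  49:2670  50:87  51:1039  52:1744
Giant step factor: 463^(-53) ≡ 283 (mod 2803).
Scan 681·283^i mod 2803 for i = 0, 1, …:
  i=0: 681   i=1: 2119   i=2: 2638   i=3: 956
  i=4: 1460   i=5: 1139   i=6: 2795   i=7: 539
  i=8: 1175   i=9: 1771     …   i=45: 51
  i=46: 418
Match at i=46, j=22: a = 46·53 + 22 = 2460.

2460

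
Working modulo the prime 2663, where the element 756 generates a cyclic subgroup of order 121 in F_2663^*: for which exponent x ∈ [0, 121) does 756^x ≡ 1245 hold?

Baby-step giant-step with m = ceil(sqrt(121)) = 11.
Baby table (756^j mod 2663 for j=0..10):
  0:1  1:756  2:1654  3:1477  4:815  5:987  6:532  7:79
  8:1138  9:179  10:2174
Giant step factor: 756^(-11) ≡ 2100 (mod 2663).
Scan 1245·2100^i mod 2663 for i = 0, 1, …:
  i=0: 1245   i=1: 2097   i=2: 1761   i=3: 1856
  i=4: 1631   i=5: 482   i=6: 260   i=7: 85
  i=8: 79
Match at i=8, j=7: x = 8·11 + 7 = 95.

95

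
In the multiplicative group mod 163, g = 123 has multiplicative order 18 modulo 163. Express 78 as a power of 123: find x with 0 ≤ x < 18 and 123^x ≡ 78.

Successive powers of 123 modulo 163:
  123^0=1  123^1=123  123^2=133  123^3=59  123^4=85  123^5=23
  123^6=58  123^7=125  123^8=53  123^9=162  123^10=40  123^11=30
  123^12=104  123^13=78
So 123^13 ≡ 78 (mod 163), giving x = 13.

13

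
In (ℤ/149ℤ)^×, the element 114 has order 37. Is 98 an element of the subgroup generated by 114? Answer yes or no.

no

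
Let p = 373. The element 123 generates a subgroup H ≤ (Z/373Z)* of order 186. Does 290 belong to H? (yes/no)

yes

290 ∈ ⟨123⟩ iff 290^186 ≡ 1 (mod 373), since |⟨123⟩| = 186.
290^186 mod 373 = 1.
Since 1 = 1, 290 lies in the subgroup.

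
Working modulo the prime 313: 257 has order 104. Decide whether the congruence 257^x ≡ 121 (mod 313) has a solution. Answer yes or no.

121 ∈ ⟨257⟩ iff 121^104 ≡ 1 (mod 313), since |⟨257⟩| = 104.
121^104 mod 313 = 98.
Since 98 ≠ 1, 121 does not lie in the subgroup.

no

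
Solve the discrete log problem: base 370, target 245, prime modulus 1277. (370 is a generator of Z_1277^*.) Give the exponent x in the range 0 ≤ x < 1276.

Baby-step giant-step with m = ceil(sqrt(1276)) = 36.
Baby table (370^j mod 1277 for j=0..35):
  0:1  1:370  2:261  3:795  4:440  5:621  6:1187  7:1179
  8:773  9:1239  10:1264  11:298  12:438  13:1158  14:665  15:866
  16:1170  17:1274  18:167  19:494  20:169  21:1234  22:691  23:270
  24:294  25:235  26:114  27:39  28:383  29:1240  30:357  31:559
  32:1233  33:321  34:9  35:776
Giant step factor: 370^(-36) ≡ 299 (mod 1277).
Scan 245·299^i mod 1277 for i = 0, 1, …:
  i=0: 245   i=1: 466   i=2: 141   i=3: 18
  i=4: 274   i=5: 198   i=6: 460   i=7: 901
  i=8: 1229   i=9: 972     …   i=13: 128
  i=14: 1239
Match at i=14, j=9: x = 14·36 + 9 = 513.

513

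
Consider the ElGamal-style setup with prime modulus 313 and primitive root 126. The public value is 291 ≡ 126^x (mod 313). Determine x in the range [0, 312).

250

Baby-step giant-step with m = ceil(sqrt(312)) = 18.
Baby table (126^j mod 313 for j=0..17):
  0:1  1:126  2:226  3:306  4:57  5:296  6:49  7:227
  8:119  9:283  10:289  11:106  12:210  13:168  14:197  15:95
  16:76  17:186
Giant step factor: 126^(-18) ≡ 8 (mod 313).
Scan 291·8^i mod 313 for i = 0, 1, …:
  i=0: 291   i=1: 137   i=2: 157   i=3: 4
  i=4: 32   i=5: 256   i=6: 170   i=7: 108
  i=8: 238   i=9: 26   i=10: 208   i=11: 99
  i=12: 166   i=13: 76
Match at i=13, j=16: x = 13·18 + 16 = 250.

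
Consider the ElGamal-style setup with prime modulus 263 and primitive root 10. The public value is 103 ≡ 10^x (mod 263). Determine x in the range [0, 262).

Baby-step giant-step with m = ceil(sqrt(262)) = 17.
Baby table (10^j mod 263 for j=0..16):
  0:1  1:10  2:100  3:211  4:6  5:60  6:74  7:214
  8:36  9:97  10:181  11:232  12:216  13:56  14:34  15:77
  16:244
Giant step factor: 10^(-17) ≡ 245 (mod 263).
Scan 103·245^i mod 263 for i = 0, 1, …:
  i=0: 103   i=1: 250   i=2: 234   i=3: 259
  i=4: 72   i=5: 19   i=6: 184   i=7: 107
  i=8: 178   i=9: 215   i=10: 75   i=11: 228
  i=12: 104   i=13: 232
Match at i=13, j=11: x = 13·17 + 11 = 232.

232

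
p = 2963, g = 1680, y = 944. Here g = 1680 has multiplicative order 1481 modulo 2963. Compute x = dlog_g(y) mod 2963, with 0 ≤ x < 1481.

Baby-step giant-step with m = ceil(sqrt(1481)) = 39.
Baby table (1680^j mod 2963 for j=0..38):
  0:1  1:1680  2:1624  3:2360  4:306  5:1481  6:2123  7:2151
  8:1783  9:2810  10:741  11:420  12:406  13:590  14:1558  15:1111
  16:2753  17:2760  18:2668  19:2184  20:926  21:105  22:1583  23:1629
  24:1871  25:2500  26:1429  27:690  28:667  29:546  30:1713  31:767
  32:2618  33:1148  34:2690  35:625  36:1098  37:1654  38:2389
Giant step factor: 1680^(-39) ≡ 445 (mod 2963).
Scan 944·445^i mod 2963 for i = 0, 1, …:
  i=0: 944   i=1: 2297   i=2: 2893   i=3: 1443
  i=4: 2127   i=5: 1318   i=6: 2799   i=7: 1095
  i=8: 1343   i=9: 2072     …   i=27: 1895
  i=28: 1783
Match at i=28, j=8: x = 28·39 + 8 = 1100.

1100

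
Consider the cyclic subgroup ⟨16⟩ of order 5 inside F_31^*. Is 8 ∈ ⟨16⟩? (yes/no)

yes

⟨16⟩ has order 5; its elements mod 31 are {1, 2, 4, 8, 16}.
8 is in this set.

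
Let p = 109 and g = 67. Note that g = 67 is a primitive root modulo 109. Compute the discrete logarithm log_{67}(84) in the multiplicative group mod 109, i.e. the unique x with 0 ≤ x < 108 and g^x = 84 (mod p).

Baby-step giant-step with m = ceil(sqrt(108)) = 11.
Baby table (67^j mod 109 for j=0..10):
  0:1  1:67  2:20  3:32  4:73  5:95  6:43  7:47
  8:97  9:68  10:87
Giant step factor: 67^(-11) ≡ 65 (mod 109).
Scan 84·65^i mod 109 for i = 0, 1, …:
  i=0: 84   i=1: 10   i=2: 105   i=3: 67
Match at i=3, j=1: x = 3·11 + 1 = 34.

34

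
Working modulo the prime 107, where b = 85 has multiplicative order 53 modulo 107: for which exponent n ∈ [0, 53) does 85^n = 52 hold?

3

Successive powers of 85 modulo 107:
  85^0=1  85^1=85  85^2=56  85^3=52
So 85^3 ≡ 52 (mod 107), giving n = 3.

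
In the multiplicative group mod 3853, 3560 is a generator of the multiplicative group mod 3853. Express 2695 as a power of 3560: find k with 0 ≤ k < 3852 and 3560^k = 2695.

2409

Baby-step giant-step with m = ceil(sqrt(3852)) = 63.
Baby table (3560^j mod 3853 for j=0..62):
  0:1  1:3560  2:1083  3:2480  4:1577  5:299  6:1012  7:165
  8:1744  9:1457  10:782  11:2054  12:3099  13:1301  14:254  15:2638
  16:1519  17:1881  18:3699  19:2739  20:2750  21:3380  22:3734  23:190
  24:2125  25:1561  26:1134  27:2949  28:2868  29:3483  30:526  31:2
  32:3267  33:2166  34:1107  35:3154  36:598  37:2024  38:330  39:3488
  40:2914  41:1564  42:255  43:2345  44:2602  45:508  46:1423  47:3038
  48:3762  49:3545  50:1625  51:1647  52:2907  53:3615  54:380  55:397
  56:3122  57:2268  58:2045  59:1883  60:3113  61:1052  62:4
Giant step factor: 3560^(-63) ≡ 1029 (mod 3853).
Scan 2695·1029^i mod 3853 for i = 0, 1, …:
  i=0: 2695   i=1: 2848   i=2: 2312   i=3: 1747
  i=4: 2165   i=5: 751   i=6: 2179   i=7: 3598
  i=8: 3462   i=9: 2226     …   i=37: 2223
  i=38: 2638
Match at i=38, j=15: k = 38·63 + 15 = 2409.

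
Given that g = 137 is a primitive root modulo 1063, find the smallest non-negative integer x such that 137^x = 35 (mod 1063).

935

Baby-step giant-step with m = ceil(sqrt(1062)) = 33.
Baby table (137^j mod 1063 for j=0..32):
  0:1  1:137  2:698  3:1019  4:350  5:115  6:873  7:545
  8:255  9:919  10:469  11:473  12:1021  13:624  14:448  15:785
  16:182  17:485  18:539  19:496  20:983  21:733  22:499  23:331
  24:701  25:367  26:318  27:1046  28:860  29:890  30:748  31:428
  32:171
Giant step factor: 137^(-33) ≡ 363 (mod 1063).
Scan 35·363^i mod 1063 for i = 0, 1, …:
  i=0: 35   i=1: 1012   i=2: 621   i=3: 67
  i=4: 935   i=5: 308   i=6: 189   i=7: 575
  i=8: 377   i=9: 787     …   i=27: 259
  i=28: 473
Match at i=28, j=11: x = 28·33 + 11 = 935.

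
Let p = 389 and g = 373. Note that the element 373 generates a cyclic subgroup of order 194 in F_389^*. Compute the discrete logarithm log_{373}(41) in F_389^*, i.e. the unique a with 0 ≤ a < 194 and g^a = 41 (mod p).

177

Baby-step giant-step with m = ceil(sqrt(194)) = 14.
Baby table (373^j mod 389 for j=0..13):
  0:1  1:373  2:256  3:183  4:184  5:168  6:35  7:218
  8:13  9:181  10:216  11:45  12:58  13:239
Giant step factor: 373^(-14) ≡ 112 (mod 389).
Scan 41·112^i mod 389 for i = 0, 1, …:
  i=0: 41   i=1: 313   i=2: 46   i=3: 95
  i=4: 137   i=5: 173   i=6: 315   i=7: 270
  i=8: 287   i=9: 246   i=10: 322   i=11: 276
  i=12: 181
Match at i=12, j=9: a = 12·14 + 9 = 177.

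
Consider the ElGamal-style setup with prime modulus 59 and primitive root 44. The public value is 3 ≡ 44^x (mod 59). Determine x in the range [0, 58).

4

Baby-step giant-step with m = ceil(sqrt(58)) = 8.
Baby table (44^j mod 59 for j=0..7):
  0:1  1:44  2:48  3:47  4:3  5:14  6:26  7:23
Giant step factor: 44^(-8) ≡ 46 (mod 59).
Scan 3·46^i mod 59 for i = 0, 1, …:
  i=0: 3
Match at i=0, j=4: x = 0·8 + 4 = 4.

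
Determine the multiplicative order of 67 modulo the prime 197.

The order of 67 must divide p − 1 = 196 = 2^2 · 7^2.
Divisors: 1, 2, 4, 7, 14, 28, 49, 98, 196.
Check each in increasing order: 67^1 ≡ 67;  67^2 ≡ 155;  67^4 ≡ 188;  67^7 ≡ 110;  67^14 ≡ 83;  67^28 ≡ 191;  67^49 ≡ 183;  67^98 ≡ 196;  67^196 ≡ 1.
Smallest exponent giving 1 is 196.

196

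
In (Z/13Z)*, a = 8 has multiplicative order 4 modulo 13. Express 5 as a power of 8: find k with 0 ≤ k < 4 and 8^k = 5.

Successive powers of 8 modulo 13:
  8^0=1  8^1=8  8^2=12  8^3=5
So 8^3 ≡ 5 (mod 13), giving k = 3.

3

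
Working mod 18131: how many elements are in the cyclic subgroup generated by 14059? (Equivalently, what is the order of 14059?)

18130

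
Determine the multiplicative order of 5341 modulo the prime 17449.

The order of 5341 must divide p − 1 = 17448 = 2^3 · 3 · 727.
Divisors: 1, 2, 3, 4, 6, 8, 12, 24, 727, 1454, 2181, 2908, 4362, 5816, 8724, 17448.
Check each in increasing order: 5341^1 ≡ 5341;  5341^2 ≡ 14615;  5341^3 ≡ 9338;  5341^4 ≡ 5016;  5341^6 ≡ 5591;  5341^8 ≡ 16247;  5341^12 ≡ 8122;  5341^24 ≡ 9664;  5341^727 ≡ 14246;  5341^1454 ≡ 16646;  5341^2181 ≡ 7006;  5341^2908 ≡ 16645;  5341^4362 ≡ 17448;  5341^5816 ≡ 803;  5341^8724 ≡ 1.
Smallest exponent giving 1 is 8724.

8724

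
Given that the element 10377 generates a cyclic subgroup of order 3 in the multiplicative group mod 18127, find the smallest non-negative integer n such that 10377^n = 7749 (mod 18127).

Successive powers of 10377 modulo 18127:
  10377^0=1  10377^1=10377  10377^2=7749
So 10377^2 ≡ 7749 (mod 18127), giving n = 2.

2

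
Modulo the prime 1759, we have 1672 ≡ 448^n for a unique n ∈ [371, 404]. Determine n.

401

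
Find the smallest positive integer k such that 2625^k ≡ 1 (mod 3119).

3118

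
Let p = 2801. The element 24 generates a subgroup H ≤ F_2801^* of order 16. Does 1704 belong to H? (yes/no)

1704 ∈ ⟨24⟩ iff 1704^16 ≡ 1 (mod 2801), since |⟨24⟩| = 16.
1704^16 mod 2801 = 504.
Since 504 ≠ 1, 1704 does not lie in the subgroup.

no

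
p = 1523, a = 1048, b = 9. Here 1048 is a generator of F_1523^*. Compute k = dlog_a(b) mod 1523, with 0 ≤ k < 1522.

Baby-step giant-step with m = ceil(sqrt(1522)) = 40.
Baby table (1048^j mod 1523 for j=0..39):
  0:1  1:1048  2:221  3:112  4:105  5:384  6:360  7:1099
  8:364  9:722  10:1248  11:1170  12:145  13:1183  14:62  15:1010
  16:1518  17:852  18:418  19:963  20:998  21:1126  22:1246  23:597
  24:1226  25:959  26:1375  27:242  28:798  29:177  30:1213  31:1042
  32:25  33:309  34:956  35:1277  36:1102  37:462  38:1385  39:61
Giant step factor: 1048^(-40) ≡ 521 (mod 1523).
Scan 9·521^i mod 1523 for i = 0, 1, …:
  i=0: 9   i=1: 120   i=2: 77   i=3: 519
  i=4: 828   i=5: 379   i=6: 992   i=7: 535
  i=8: 26   i=9: 1362   i=10: 1407   i=11: 484
  i=12: 869   i=13: 418
Match at i=13, j=18: k = 13·40 + 18 = 538.

538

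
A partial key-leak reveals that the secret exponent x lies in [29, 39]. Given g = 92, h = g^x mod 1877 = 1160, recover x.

31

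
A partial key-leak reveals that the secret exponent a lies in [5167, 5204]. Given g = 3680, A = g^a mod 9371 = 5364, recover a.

5190

Compute 3680^5167 mod 9371 = 424, then multiply by 3680 repeatedly:
  3680^5167=424  3680^5168=4734  3680^5169=431  3680^5170=2381  3680^5171=195
  3680^5172=5404  3680^5173=1458  3680^5174=5228  3680^5175=377  3680^5176=452
  3680^5177=4693  3680^5178=8858  3680^5179=5102  3680^5180=5247  3680^5181=4700
  3680^5182=6505  3680^5183=4866  3680^5184=8270  3680^5185=5963  3680^5186=6329
  3680^5187=3785  3680^5188=3494  3680^5189=908  3680^5190=5364
Found 5364 at exponent 5190.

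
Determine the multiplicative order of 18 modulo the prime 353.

176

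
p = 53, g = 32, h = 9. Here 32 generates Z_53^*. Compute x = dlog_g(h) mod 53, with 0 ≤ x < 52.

Baby-step giant-step with m = ceil(sqrt(52)) = 8.
Baby table (32^j mod 53 for j=0..7):
  0:1  1:32  2:17  3:14  4:24  5:26  6:37  7:18
Giant step factor: 32^(-8) ≡ 15 (mod 53).
Scan 9·15^i mod 53 for i = 0, 1, …:
  i=0: 9   i=1: 29   i=2: 11   i=3: 6
  i=4: 37
Match at i=4, j=6: x = 4·8 + 6 = 38.

38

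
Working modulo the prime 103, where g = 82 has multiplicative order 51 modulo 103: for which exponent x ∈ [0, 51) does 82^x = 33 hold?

Baby-step giant-step with m = ceil(sqrt(51)) = 8.
Baby table (82^j mod 103 for j=0..7):
  0:1  1:82  2:29  3:9  4:17  5:55  6:81  7:50
Giant step factor: 82^(-8) ≡ 36 (mod 103).
Scan 33·36^i mod 103 for i = 0, 1, …:
  i=0: 33   i=1: 55
Match at i=1, j=5: x = 1·8 + 5 = 13.

13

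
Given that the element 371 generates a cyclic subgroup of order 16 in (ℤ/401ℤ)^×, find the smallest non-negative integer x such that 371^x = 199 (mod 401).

5

Successive powers of 371 modulo 401:
  371^0=1  371^1=371  371^2=98  371^3=268  371^4=381  371^5=199
So 371^5 ≡ 199 (mod 401), giving x = 5.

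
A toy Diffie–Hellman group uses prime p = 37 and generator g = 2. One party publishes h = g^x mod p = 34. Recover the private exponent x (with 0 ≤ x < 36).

8

Successive powers of 2 modulo 37:
  2^0=1  2^1=2  2^2=4  2^3=8  2^4=16  2^5=32
  2^6=27  2^7=17  2^8=34
So 2^8 ≡ 34 (mod 37), giving x = 8.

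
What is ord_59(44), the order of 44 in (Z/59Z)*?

58

The order of 44 must divide p − 1 = 58 = 2 · 29.
Divisors: 1, 2, 29, 58.
Check each in increasing order: 44^1 ≡ 44;  44^2 ≡ 48;  44^29 ≡ 58;  44^58 ≡ 1.
Smallest exponent giving 1 is 58.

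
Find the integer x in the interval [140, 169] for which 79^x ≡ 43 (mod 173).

Compute 79^140 mod 173 = 106, then multiply by 79 repeatedly:
  79^140=106  79^141=70  79^142=167  79^143=45  79^144=95
  79^145=66  79^146=24  79^147=166  79^148=139  79^149=82
  79^150=77  79^151=28  79^152=136  79^153=18  79^154=38
  79^155=61  79^156=148  79^157=101  79^158=21  79^159=102
  79^160=100  79^161=115  79^162=89  79^163=111  79^164=119
  79^165=59  79^166=163  79^167=75  79^168=43
Found 43 at exponent 168.

168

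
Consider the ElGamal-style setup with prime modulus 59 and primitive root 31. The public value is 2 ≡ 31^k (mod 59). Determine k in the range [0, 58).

45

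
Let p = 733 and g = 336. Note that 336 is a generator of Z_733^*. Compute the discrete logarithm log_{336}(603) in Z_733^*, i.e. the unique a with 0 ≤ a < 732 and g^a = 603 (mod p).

Baby-step giant-step with m = ceil(sqrt(732)) = 28.
Baby table (336^j mod 733 for j=0..27):
  0:1  1:336  2:14  3:306  4:196  5:619  6:545  7:603
  8:300  9:379  10:535  11:175  12:160  13:251  14:41  15:582
  16:574  17:85  18:706  19:457  20:355  21:534  22:572  23:146
  24:678  25:578  26:696  27:29
Giant step factor: 336^(-28) ≡ 658 (mod 733).
Scan 603·658^i mod 733 for i = 0, 1, …:
  i=0: 603
Match at i=0, j=7: a = 0·28 + 7 = 7.

7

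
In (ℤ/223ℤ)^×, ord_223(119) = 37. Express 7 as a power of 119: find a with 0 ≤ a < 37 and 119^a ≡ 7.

Successive powers of 119 modulo 223:
  119^0=1  119^1=119  119^2=112  119^3=171  119^4=56  119^5=197
  119^6=28  119^7=210  119^8=14  119^9=105  119^10=7
So 119^10 ≡ 7 (mod 223), giving a = 10.

10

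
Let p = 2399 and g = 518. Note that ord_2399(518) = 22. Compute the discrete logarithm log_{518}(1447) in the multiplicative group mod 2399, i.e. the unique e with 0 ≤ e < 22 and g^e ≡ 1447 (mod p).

17

Successive powers of 518 modulo 2399:
  518^0=1  518^1=518  518^2=2035  518^3=969  518^4=551  518^5=2336
  518^6=952  518^7=1341  518^8=1327  518^9=1272  518^10=1570  518^11=2398
  518^12=1881  518^13=364  518^14=1430  518^15=1848  518^16=63  518^17=1447
So 518^17 ≡ 1447 (mod 2399), giving e = 17.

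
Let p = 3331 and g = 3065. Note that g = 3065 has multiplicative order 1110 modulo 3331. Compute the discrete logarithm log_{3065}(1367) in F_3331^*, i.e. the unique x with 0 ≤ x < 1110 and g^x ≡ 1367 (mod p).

Baby-step giant-step with m = ceil(sqrt(1110)) = 34.
Baby table (3065^j mod 3331 for j=0..33):
  0:1  1:3065  2:805  3:2385  4:1811  5:1269  6:2208  7:2259
  8:2017  9:3100  10:1488  11:581  12:2011  13:1365  14:3320  15:2926
  16:1138  17:413  18:65  19:2696  20:2360  21:1799  22:1130  23:2541
  24:287  25:271  26:1196  27:1640  28:121  29:1124  30:806  31:2119
  32:2616  33:323
Giant step factor: 3065^(-34) ≡ 489 (mod 3331).
Scan 1367·489^i mod 3331 for i = 0, 1, …:
  i=0: 1367   i=1: 2263   i=2: 715   i=3: 3211
  i=4: 1278   i=5: 2045   i=6: 705   i=7: 1652
  i=8: 1726   i=9: 1271     …   i=18: 960
  i=19: 3100
Match at i=19, j=9: x = 19·34 + 9 = 655.

655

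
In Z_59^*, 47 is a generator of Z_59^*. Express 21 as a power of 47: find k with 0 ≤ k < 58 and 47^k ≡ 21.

Successive powers of 47 modulo 59:
  47^0=1  47^1=47  47^2=26  47^3=42  47^4=27  47^5=30
  47^6=53  47^7=13  47^8=21
So 47^8 ≡ 21 (mod 59), giving k = 8.

8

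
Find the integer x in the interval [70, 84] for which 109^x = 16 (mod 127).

72

Compute 109^70 mod 127 = 22, then multiply by 109 repeatedly:
  109^70=22  109^71=112  109^72=16
Found 16 at exponent 72.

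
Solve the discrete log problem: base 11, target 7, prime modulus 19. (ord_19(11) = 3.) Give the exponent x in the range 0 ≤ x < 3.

Successive powers of 11 modulo 19:
  11^0=1  11^1=11  11^2=7
So 11^2 ≡ 7 (mod 19), giving x = 2.

2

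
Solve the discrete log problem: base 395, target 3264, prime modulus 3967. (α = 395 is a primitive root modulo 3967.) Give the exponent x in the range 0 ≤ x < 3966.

3086

Baby-step giant-step with m = ceil(sqrt(3966)) = 63.
Baby table (395^j mod 3967 for j=0..62):
  0:1  1:395  2:1312  3:2530  4:3633  5:2948  6:2129  7:3918
  8:480  9:3151  10:2974  11:498  12:2327  13:2788  14:2401  15:282
  16:314  17:1053  18:3367  19:1020  20:2233  21:1361  22:2050  23:482
  24:3941  25:1631  26:1591  27:1659  28:750  29:2692  30:184  31:1274
  32:3388  33:1381  34:2016  35:2920  36:2970  37:2885  38:1046  39:602
  40:3737  41:391  42:3699  43:1249  44:1447  45:317  46:2238  47:3336
  48:676  49:1231  50:2271  51:503  52:335  53:1414  54:3150  55:2579
  56:3153  57:3764  58:3122  59:3420  60:2120  61:363  62:573
Giant step factor: 395^(-63) ≡ 753 (mod 3967).
Scan 3264·753^i mod 3967 for i = 0, 1, …:
  i=0: 3264   i=1: 2219   i=2: 800   i=3: 3383
  i=4: 585   i=5: 168   i=6: 3527   i=7: 1908
  i=8: 670   i=9: 701     …   i=47: 791
  i=48: 573
Match at i=48, j=62: x = 48·63 + 62 = 3086.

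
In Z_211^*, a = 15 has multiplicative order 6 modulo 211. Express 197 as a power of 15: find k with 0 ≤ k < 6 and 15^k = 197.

5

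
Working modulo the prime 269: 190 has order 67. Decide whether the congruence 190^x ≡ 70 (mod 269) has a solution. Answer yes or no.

70 ∈ ⟨190⟩ iff 70^67 ≡ 1 (mod 269), since |⟨190⟩| = 67.
70^67 mod 269 = 1.
Since 1 = 1, 70 lies in the subgroup.

yes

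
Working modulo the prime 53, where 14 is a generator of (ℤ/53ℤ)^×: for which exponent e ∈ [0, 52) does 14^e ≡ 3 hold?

15

Baby-step giant-step with m = ceil(sqrt(52)) = 8.
Baby table (14^j mod 53 for j=0..7):
  0:1  1:14  2:37  3:41  4:44  5:33  6:38  7:2
Giant step factor: 14^(-8) ≡ 36 (mod 53).
Scan 3·36^i mod 53 for i = 0, 1, …:
  i=0: 3   i=1: 2
Match at i=1, j=7: e = 1·8 + 7 = 15.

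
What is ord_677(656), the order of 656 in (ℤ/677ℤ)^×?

169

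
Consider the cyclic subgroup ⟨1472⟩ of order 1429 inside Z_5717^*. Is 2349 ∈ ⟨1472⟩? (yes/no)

2349 ∈ ⟨1472⟩ iff 2349^1429 ≡ 1 (mod 5717), since |⟨1472⟩| = 1429.
2349^1429 mod 5717 = 5716.
Since 5716 ≠ 1, 2349 does not lie in the subgroup.

no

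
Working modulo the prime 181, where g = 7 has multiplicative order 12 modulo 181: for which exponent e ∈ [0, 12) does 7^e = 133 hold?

10

Successive powers of 7 modulo 181:
  7^0=1  7^1=7  7^2=49  7^3=162  7^4=48  7^5=155
  7^6=180  7^7=174  7^8=132  7^9=19  7^10=133
So 7^10 ≡ 133 (mod 181), giving e = 10.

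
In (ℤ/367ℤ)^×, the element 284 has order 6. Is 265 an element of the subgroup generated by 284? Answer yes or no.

265 ∈ ⟨284⟩ iff 265^6 ≡ 1 (mod 367), since |⟨284⟩| = 6.
265^6 mod 367 = 114.
Since 114 ≠ 1, 265 does not lie in the subgroup.

no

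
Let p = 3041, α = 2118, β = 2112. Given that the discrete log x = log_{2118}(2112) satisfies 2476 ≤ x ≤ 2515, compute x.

2489

Compute 2118^2476 mod 3041 = 2900, then multiply by 2118 repeatedly:
  2118^2476=2900  2118^2477=2421  2118^2478=552  2118^2479=1392  2118^2480=1527
  2118^2481=1603  2118^2482=1398  2118^2483=2071  2118^2484=1256  2118^2485=2374
  2118^2486=1359  2118^2487=1576  2118^2488=1991  2118^2489=2112
Found 2112 at exponent 2489.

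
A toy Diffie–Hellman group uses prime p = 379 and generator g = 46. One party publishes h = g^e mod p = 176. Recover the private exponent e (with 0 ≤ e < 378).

Baby-step giant-step with m = ceil(sqrt(378)) = 20.
Baby table (46^j mod 379 for j=0..19):
  0:1  1:46  2:221  3:312  4:329  5:353  6:320  7:318
  8:226  9:163  10:297  11:18  12:70  13:188  14:310  15:237
  16:290  17:75  18:39  19:278
Giant step factor: 46^(-20) ≡ 58 (mod 379).
Scan 176·58^i mod 379 for i = 0, 1, …:
  i=0: 176   i=1: 354   i=2: 66   i=3: 38
  i=4: 309   i=5: 109   i=6: 258   i=7: 183
  i=8: 2   i=9: 116     …   i=13: 40
  i=14: 46
Match at i=14, j=1: e = 14·20 + 1 = 281.

281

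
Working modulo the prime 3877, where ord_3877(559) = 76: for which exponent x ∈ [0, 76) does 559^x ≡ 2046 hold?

37

Baby-step giant-step with m = ceil(sqrt(76)) = 9.
Baby table (559^j mod 3877 for j=0..8):
  0:1  1:559  2:2321  3:2521  4:1888  5:848  6:1038  7:2569
  8:1581
Giant step factor: 559^(-9) ≡ 1139 (mod 3877).
Scan 2046·1139^i mod 3877 for i = 0, 1, …:
  i=0: 2046   i=1: 317   i=2: 502   i=3: 1859
  i=4: 559
Match at i=4, j=1: x = 4·9 + 1 = 37.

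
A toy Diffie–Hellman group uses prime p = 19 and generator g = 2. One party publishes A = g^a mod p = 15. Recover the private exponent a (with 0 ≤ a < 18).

Successive powers of 2 modulo 19:
  2^0=1  2^1=2  2^2=4  2^3=8  2^4=16  2^5=13
  2^6=7  2^7=14  2^8=9  2^9=18  2^10=17  2^11=15
So 2^11 ≡ 15 (mod 19), giving a = 11.

11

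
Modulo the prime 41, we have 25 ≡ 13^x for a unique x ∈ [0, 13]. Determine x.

Compute 13^0 mod 41 = 1, then multiply by 13 repeatedly:
  13^0=1  13^1=13  13^2=5  13^3=24  13^4=25
Found 25 at exponent 4.

4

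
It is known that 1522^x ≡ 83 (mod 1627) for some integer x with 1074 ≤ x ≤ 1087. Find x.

1076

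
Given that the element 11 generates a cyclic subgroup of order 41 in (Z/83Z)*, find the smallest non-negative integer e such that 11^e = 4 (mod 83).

24

Baby-step giant-step with m = ceil(sqrt(41)) = 7.
Baby table (11^j mod 83 for j=0..6):
  0:1  1:11  2:38  3:3  4:33  5:31  6:9
Giant step factor: 11^(-7) ≡ 26 (mod 83).
Scan 4·26^i mod 83 for i = 0, 1, …:
  i=0: 4   i=1: 21   i=2: 48   i=3: 3
Match at i=3, j=3: e = 3·7 + 3 = 24.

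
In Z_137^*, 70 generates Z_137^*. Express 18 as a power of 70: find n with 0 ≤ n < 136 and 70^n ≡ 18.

44

Baby-step giant-step with m = ceil(sqrt(136)) = 12.
Baby table (70^j mod 137 for j=0..11):
  0:1  1:70  2:105  3:89  4:65  5:29  6:112  7:31
  8:115  9:104  10:19  11:97
Giant step factor: 70^(-12) ≡ 121 (mod 137).
Scan 18·121^i mod 137 for i = 0, 1, …:
  i=0: 18   i=1: 123   i=2: 87   i=3: 115
Match at i=3, j=8: n = 3·12 + 8 = 44.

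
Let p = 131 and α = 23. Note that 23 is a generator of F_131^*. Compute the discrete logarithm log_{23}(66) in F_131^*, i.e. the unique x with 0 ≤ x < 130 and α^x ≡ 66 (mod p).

113

Baby-step giant-step with m = ceil(sqrt(130)) = 12.
Baby table (23^j mod 131 for j=0..11):
  0:1  1:23  2:5  3:115  4:25  5:51  6:125  7:124
  8:101  9:96  10:112  11:87
Giant step factor: 23^(-12) ≡ 91 (mod 131).
Scan 66·91^i mod 131 for i = 0, 1, …:
  i=0: 66   i=1: 111   i=2: 14   i=3: 95
  i=4: 130   i=5: 40   i=6: 103   i=7: 72
  i=8: 2   i=9: 51
Match at i=9, j=5: x = 9·12 + 5 = 113.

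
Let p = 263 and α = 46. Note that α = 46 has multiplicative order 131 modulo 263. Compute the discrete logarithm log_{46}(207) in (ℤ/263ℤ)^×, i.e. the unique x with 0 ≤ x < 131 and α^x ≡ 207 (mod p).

Successive powers of 46 modulo 263:
  46^0=1  46^1=46  46^2=12  46^3=26  46^4=144  46^5=49
  46^6=150  46^7=62  46^8=222  46^9=218  46^10=34  46^11=249
  46^12=145  46^13=95  46^14=162  46^15=88  46^16=103  46^17=4
  46^18=184  46^19=48  46^20=104  46^21=50  46^22=196  46^23=74
  46^24=248  46^25=99  46^26=83  46^27=136  46^28=207
So 46^28 ≡ 207 (mod 263), giving x = 28.

28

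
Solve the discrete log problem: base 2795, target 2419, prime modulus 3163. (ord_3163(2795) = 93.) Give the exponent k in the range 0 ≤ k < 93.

41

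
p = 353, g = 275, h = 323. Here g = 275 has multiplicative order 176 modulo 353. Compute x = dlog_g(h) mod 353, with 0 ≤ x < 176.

151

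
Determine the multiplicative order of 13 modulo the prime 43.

21

The order of 13 must divide p − 1 = 42 = 2 · 3 · 7.
Divisors: 1, 2, 3, 6, 7, 14, 21, 42.
Check each in increasing order: 13^1 ≡ 13;  13^2 ≡ 40;  13^3 ≡ 4;  13^6 ≡ 16;  13^7 ≡ 36;  13^14 ≡ 6;  13^21 ≡ 1.
Smallest exponent giving 1 is 21.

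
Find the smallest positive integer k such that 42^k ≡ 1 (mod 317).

The order of 42 must divide p − 1 = 316 = 2^2 · 79.
Divisors: 1, 2, 4, 79, 158, 316.
Check each in increasing order: 42^1 ≡ 42;  42^2 ≡ 179;  42^4 ≡ 24;  42^79 ≡ 1.
Smallest exponent giving 1 is 79.

79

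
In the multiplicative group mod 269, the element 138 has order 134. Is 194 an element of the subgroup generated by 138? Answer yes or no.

194 ∈ ⟨138⟩ iff 194^134 ≡ 1 (mod 269), since |⟨138⟩| = 134.
194^134 mod 269 = 268.
Since 268 ≠ 1, 194 does not lie in the subgroup.

no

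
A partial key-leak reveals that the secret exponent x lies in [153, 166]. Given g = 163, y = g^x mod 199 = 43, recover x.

Compute 163^153 mod 199 = 137, then multiply by 163 repeatedly:
  163^153=137  163^154=43
Found 43 at exponent 154.

154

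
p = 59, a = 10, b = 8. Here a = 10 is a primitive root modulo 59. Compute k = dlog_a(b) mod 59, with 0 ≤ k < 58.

Successive powers of 10 modulo 59:
  10^0=1  10^1=10  10^2=41  10^3=56  10^4=29  10^5=54
  10^6=9  10^7=31  10^8=15  10^9=32  10^10=25  10^11=14
  10^12=22  10^13=43  10^14=17  10^15=52  10^16=48  10^17=8
So 10^17 ≡ 8 (mod 59), giving k = 17.

17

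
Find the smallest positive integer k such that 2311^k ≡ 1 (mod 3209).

The order of 2311 must divide p − 1 = 3208 = 2^3 · 401.
Divisors: 1, 2, 4, 8, 401, 802, 1604, 3208.
Check each in increasing order: 2311^1 ≡ 2311;  2311^2 ≡ 945;  2311^4 ≡ 923;  2311^8 ≡ 1544;  2311^401 ≡ 22;  2311^802 ≡ 484;  2311^1604 ≡ 3208;  2311^3208 ≡ 1.
Smallest exponent giving 1 is 3208.

3208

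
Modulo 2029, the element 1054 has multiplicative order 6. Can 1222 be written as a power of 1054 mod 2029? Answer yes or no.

⟨1054⟩ has order 6; its elements mod 2029 are {1, 975, 976, 1053, 1054, 2028}.
1222 is not in this set.

no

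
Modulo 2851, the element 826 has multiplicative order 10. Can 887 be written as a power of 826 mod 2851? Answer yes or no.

⟨826⟩ has order 10; its elements mod 2851 are {1, 45, 107, 826, 887, 1964, 2025, 2744, 2806, 2850}.
887 is in this set.

yes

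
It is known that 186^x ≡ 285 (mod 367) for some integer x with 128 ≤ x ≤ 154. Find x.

Compute 186^128 mod 367 = 50, then multiply by 186 repeatedly:
  186^128=50  186^129=125  186^130=129  186^131=139  186^132=164
  186^133=43  186^134=291  186^135=177  186^136=259  186^137=97
  186^138=59  186^139=331  186^140=277  186^141=142  186^142=355
  186^143=337  186^144=292  186^145=363  186^146=357  186^147=342
  186^148=121  186^149=119  186^150=114  186^151=285
Found 285 at exponent 151.

151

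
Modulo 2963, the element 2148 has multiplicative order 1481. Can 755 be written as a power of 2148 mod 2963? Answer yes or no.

yes

755 ∈ ⟨2148⟩ iff 755^1481 ≡ 1 (mod 2963), since |⟨2148⟩| = 1481.
755^1481 mod 2963 = 1.
Since 1 = 1, 755 lies in the subgroup.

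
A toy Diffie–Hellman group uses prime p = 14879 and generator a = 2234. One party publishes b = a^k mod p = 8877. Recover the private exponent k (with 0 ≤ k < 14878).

5536

Baby-step giant-step with m = ceil(sqrt(14878)) = 122.
Baby table (2234^j mod 14879 for j=0..121):
  0:1  1:2234  2:6291  3:8318  4:13420  5:13974  6:1774  7:5302
  8:984  9:11043  10:680  11:1462  12:7607  13:2220  14:4773  15:9518
  16:1121  17:4642  18:14444  19:10224  20:1151  21:12146  22:9747  23:6821
  24:2018  25:14754  26:3451  27:2212  28:1780  29:3827  30:8972  31:1435
  32:6805  33:10911  34:3372  35:4274  36:10677  37:1381  38:5201  39:13414
  40:570  41:8665  42:31  43:9738  44:1594  45:4915  46:14287  47:1703
  48:10357  49:693  50:746  51:116  52:6201  53:685  54:12632  55:9304
  56:14052  57:12357  58:4993  59:9991  60:1394  61:4485  62:5923  63:4551
  64:4577  65:3145  66:3042  67:11004  68:2828  69:9056  70:10543  71:14484
  72:10310  73:14727  74:2649  75:10903  76:379  77:13462  78:3649  79:13053
  80:12441  81:14101  82:2791  83:793  84:961  85:4298  86:4777  87:3575
  88:11406  89:8156  90:8608  91:6604  92:8247  93:3596  94:13683  95:6356
  96:4738  97:5723  98:4121  99:11092  100:5993  101:12141  102:13456  103:5124
  104:5065  105:7170  106:7976  107:8221  108:5028  109:13786  110:13273  111:12914
  112:14374  113:2634  114:7151  115:10167  116:7724  117:10655  118:11749  119:710
  120:8966  121:2910
Giant step factor: 2234^(-122) ≡ 10326 (mod 14879).
Scan 8877·10326^i mod 14879 for i = 0, 1, …:
  i=0: 8877   i=1: 9262   i=2: 12079   i=3: 11976
  i=4: 4807   i=5: 738   i=6: 2540   i=7: 11242
  i=8: 13813   i=9: 2944     …   i=44: 1023
  i=45: 14287
Match at i=45, j=46: k = 45·122 + 46 = 5536.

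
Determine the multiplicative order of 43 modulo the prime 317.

The order of 43 must divide p − 1 = 316 = 2^2 · 79.
Divisors: 1, 2, 4, 79, 158, 316.
Check each in increasing order: 43^1 ≡ 43;  43^2 ≡ 264;  43^4 ≡ 273;  43^79 ≡ 1.
Smallest exponent giving 1 is 79.

79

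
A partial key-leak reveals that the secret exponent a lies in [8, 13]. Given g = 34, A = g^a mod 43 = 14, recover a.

10

Compute 34^8 mod 43 = 23, then multiply by 34 repeatedly:
  34^8=23  34^9=8  34^10=14
Found 14 at exponent 10.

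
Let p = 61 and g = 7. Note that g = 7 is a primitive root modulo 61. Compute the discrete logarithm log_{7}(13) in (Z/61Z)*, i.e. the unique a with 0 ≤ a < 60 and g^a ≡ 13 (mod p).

40

Baby-step giant-step with m = ceil(sqrt(60)) = 8.
Baby table (7^j mod 61 for j=0..7):
  0:1  1:7  2:49  3:38  4:22  5:32  6:41  7:43
Giant step factor: 7^(-8) ≡ 15 (mod 61).
Scan 13·15^i mod 61 for i = 0, 1, …:
  i=0: 13   i=1: 12   i=2: 58   i=3: 16
  i=4: 57   i=5: 1
Match at i=5, j=0: a = 5·8 + 0 = 40.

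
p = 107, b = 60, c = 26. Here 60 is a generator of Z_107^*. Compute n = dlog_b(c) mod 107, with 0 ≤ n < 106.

99

Baby-step giant-step with m = ceil(sqrt(106)) = 11.
Baby table (60^j mod 107 for j=0..10):
  0:1  1:60  2:69  3:74  4:53  5:77  6:19  7:70
  8:27  9:15  10:44
Giant step factor: 60^(-11) ≡ 55 (mod 107).
Scan 26·55^i mod 107 for i = 0, 1, …:
  i=0: 26   i=1: 39   i=2: 5   i=3: 61
  i=4: 38   i=5: 57   i=6: 32   i=7: 48
  i=8: 72   i=9: 1
Match at i=9, j=0: n = 9·11 + 0 = 99.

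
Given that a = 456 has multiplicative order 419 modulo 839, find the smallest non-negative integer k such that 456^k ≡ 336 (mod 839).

224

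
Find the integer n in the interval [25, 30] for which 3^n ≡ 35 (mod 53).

Compute 3^25 mod 53 = 35, then multiply by 3 repeatedly:
  3^25=35
Found 35 at exponent 25.

25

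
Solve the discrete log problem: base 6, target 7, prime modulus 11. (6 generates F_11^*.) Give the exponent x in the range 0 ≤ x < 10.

3

Successive powers of 6 modulo 11:
  6^0=1  6^1=6  6^2=3  6^3=7
So 6^3 ≡ 7 (mod 11), giving x = 3.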